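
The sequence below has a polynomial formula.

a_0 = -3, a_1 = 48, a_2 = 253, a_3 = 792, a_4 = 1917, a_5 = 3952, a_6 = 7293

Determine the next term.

12408

First differences: 51 , 205 , 539 , 1125 , 2035 , 3341
Second differences: 154 , 334 , 586 , 910 , 1306
Third differences: 180 , 252 , 324 , 396
Fourth differences: 72 , 72 , 72
The fourth differences are constant (72).
396 + 72 = 468;  1306 + 468 = 1774;  3341 + 1774 = 5115;  7293 + 5115 = 12408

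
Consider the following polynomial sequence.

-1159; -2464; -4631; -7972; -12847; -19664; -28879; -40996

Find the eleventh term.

-100519

D1: -1305  -2167  -3341  -4875  -6817  -9215  -12117
D2: -862  -1174  -1534  -1942  -2398  -2902
D3: -312  -360  -408  -456  -504
D4: -48  -48  -48  -48
The fourth differences are constant (-48).
-504 − 48 = -552;  -2902 − 552 = -3454;  -12117 − 3454 = -15571;  -40996 − 15571 = -56567
-552 − 48 = -600;  -3454 − 600 = -4054;  -15571 − 4054 = -19625;  -56567 − 19625 = -76192
-600 − 48 = -648;  -4054 − 648 = -4702;  -19625 − 4702 = -24327;  -76192 − 24327 = -100519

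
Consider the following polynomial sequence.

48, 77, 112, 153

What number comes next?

200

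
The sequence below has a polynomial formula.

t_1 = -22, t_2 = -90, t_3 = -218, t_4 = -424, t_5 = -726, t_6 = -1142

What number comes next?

-1690

Δ: -68, -128, -206, -302, -416
Δ²: -60, -78, -96, -114
Δ³: -18, -18, -18
The third differences are constant (-18).
-114 − 18 = -132;  -416 − 132 = -548;  -1142 − 548 = -1690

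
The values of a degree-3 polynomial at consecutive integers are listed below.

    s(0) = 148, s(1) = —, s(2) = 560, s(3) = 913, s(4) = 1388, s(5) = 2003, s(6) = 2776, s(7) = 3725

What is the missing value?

311

Using the last 6 terms:
First differences: 353, 475, 615, 773, 949
Second differences: 122, 140, 158, 176
Third differences: 18, 18, 18
Constant third difference = 18.
Extend backward: 122 − 18 = 104;  353 − 104 = 249;  560 − 249 = 311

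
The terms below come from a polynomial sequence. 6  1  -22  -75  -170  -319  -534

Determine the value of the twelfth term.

-3019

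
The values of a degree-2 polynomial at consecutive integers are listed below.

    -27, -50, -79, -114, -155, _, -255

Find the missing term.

Using the first 5 terms:
First differences: -23, -29, -35, -41
Second differences: -6, -6, -6
Constant second difference = -6.
Extend forward: -41 − 6 = -47;  -155 − 47 = -202

-202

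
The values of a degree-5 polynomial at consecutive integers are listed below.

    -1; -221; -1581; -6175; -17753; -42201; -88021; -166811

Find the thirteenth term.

D1: -220  -1360  -4594  -11578  -24448  -45820  -78790
D2: -1140  -3234  -6984  -12870  -21372  -32970
D3: -2094  -3750  -5886  -8502  -11598
D4: -1656  -2136  -2616  -3096
D5: -480  -480  -480
The fifth differences are constant (-480).
-3096 − 480 = -3576;  -11598 − 3576 = -15174;  -32970 − 15174 = -48144;  -78790 − 48144 = -126934;  -166811 − 126934 = -293745
-3576 − 480 = -4056;  -15174 − 4056 = -19230;  -48144 − 19230 = -67374;  -126934 − 67374 = -194308;  -293745 − 194308 = -488053
-4056 − 480 = -4536;  -19230 − 4536 = -23766;  -67374 − 23766 = -91140;  -194308 − 91140 = -285448;  -488053 − 285448 = -773501
-4536 − 480 = -5016;  -23766 − 5016 = -28782;  -91140 − 28782 = -119922;  -285448 − 119922 = -405370;  -773501 − 405370 = -1178871
-5016 − 480 = -5496;  -28782 − 5496 = -34278;  -119922 − 34278 = -154200;  -405370 − 154200 = -559570;  -1178871 − 559570 = -1738441

-1738441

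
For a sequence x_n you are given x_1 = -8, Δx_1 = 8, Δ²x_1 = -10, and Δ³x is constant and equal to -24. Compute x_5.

Build the table forward from the leading diagonal:
Third differences: -24, -24, -24, -24, -24
Second differences: -10, -34, -58, -82, -106
First differences: 8, -2, -36, -94, -176
x: -8, 0, -2, -38, -132

-132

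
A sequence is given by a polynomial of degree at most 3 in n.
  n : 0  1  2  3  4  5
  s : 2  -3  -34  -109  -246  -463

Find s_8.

-1774

Δ: -5, -31, -75, -137, -217
Δ²: -26, -44, -62, -80
Δ³: -18, -18, -18
The third differences are constant (-18).
-80 − 18 = -98;  -217 − 98 = -315;  -463 − 315 = -778
-98 − 18 = -116;  -315 − 116 = -431;  -778 − 431 = -1209
-116 − 18 = -134;  -431 − 134 = -565;  -1209 − 565 = -1774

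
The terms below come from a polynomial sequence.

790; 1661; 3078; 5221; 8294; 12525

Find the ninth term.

First differences: 871  1417  2143  3073  4231
Second differences: 546  726  930  1158
Third differences: 180  204  228
Fourth differences: 24  24
The fourth differences are constant (24).
228 + 24 = 252;  1158 + 252 = 1410;  4231 + 1410 = 5641;  12525 + 5641 = 18166
252 + 24 = 276;  1410 + 276 = 1686;  5641 + 1686 = 7327;  18166 + 7327 = 25493
276 + 24 = 300;  1686 + 300 = 1986;  7327 + 1986 = 9313;  25493 + 9313 = 34806

34806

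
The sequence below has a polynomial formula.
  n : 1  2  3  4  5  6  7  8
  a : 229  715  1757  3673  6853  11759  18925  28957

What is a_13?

148357

D1: 486  1042  1916  3180  4906  7166  10032
D2: 556  874  1264  1726  2260  2866
D3: 318  390  462  534  606
D4: 72  72  72  72
Fourth differences constant at 72.
606 + 72 = 678;  2866 + 678 = 3544;  10032 + 3544 = 13576;  28957 + 13576 = 42533
678 + 72 = 750;  3544 + 750 = 4294;  13576 + 4294 = 17870;  42533 + 17870 = 60403
750 + 72 = 822;  4294 + 822 = 5116;  17870 + 5116 = 22986;  60403 + 22986 = 83389
822 + 72 = 894;  5116 + 894 = 6010;  22986 + 6010 = 28996;  83389 + 28996 = 112385
894 + 72 = 966;  6010 + 966 = 6976;  28996 + 6976 = 35972;  112385 + 35972 = 148357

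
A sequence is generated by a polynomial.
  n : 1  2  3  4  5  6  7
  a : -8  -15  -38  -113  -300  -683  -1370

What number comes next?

-2493

D1: -7, -23, -75, -187, -383, -687
D2: -16, -52, -112, -196, -304
D3: -36, -60, -84, -108
D4: -24, -24, -24
Fourth differences constant at -24.
-108 − 24 = -132;  -304 − 132 = -436;  -687 − 436 = -1123;  -1370 − 1123 = -2493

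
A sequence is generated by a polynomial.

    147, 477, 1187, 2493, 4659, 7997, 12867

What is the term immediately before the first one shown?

29

D1: 330, 710, 1306, 2166, 3338, 4870
D2: 380, 596, 860, 1172, 1532
D3: 216, 264, 312, 360
D4: 48, 48, 48
The fourth differences are constant at 48.
Work back: 216 − 48 = 168;  380 − 168 = 212;  330 − 212 = 118;  147 − 118 = 29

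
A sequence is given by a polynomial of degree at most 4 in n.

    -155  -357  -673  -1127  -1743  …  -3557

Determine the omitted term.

-2545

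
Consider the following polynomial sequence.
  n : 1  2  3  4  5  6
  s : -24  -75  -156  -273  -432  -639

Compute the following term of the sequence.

-900

First differences: -51, -81, -117, -159, -207
Second differences: -30, -36, -42, -48
Third differences: -6, -6, -6
The third differences are constant (-6).
-48 − 6 = -54;  -207 − 54 = -261;  -639 − 261 = -900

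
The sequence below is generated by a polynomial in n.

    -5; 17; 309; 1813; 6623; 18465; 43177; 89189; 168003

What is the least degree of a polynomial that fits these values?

22, 292, 1504, 4810, 11842, 24712, 46012, 78814
270, 1212, 3306, 7032, 12870, 21300, 32802
942, 2094, 3726, 5838, 8430, 11502
1152, 1632, 2112, 2592, 3072
480, 480, 480, 480
The fifth differences are constant, so the polynomial has degree 5.

5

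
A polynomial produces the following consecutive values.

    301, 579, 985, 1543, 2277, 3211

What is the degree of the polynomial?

3

First differences: 278, 406, 558, 734, 934
Second differences: 128, 152, 176, 200
Third differences: 24, 24, 24
The third differences are constant, so the polynomial has degree 3.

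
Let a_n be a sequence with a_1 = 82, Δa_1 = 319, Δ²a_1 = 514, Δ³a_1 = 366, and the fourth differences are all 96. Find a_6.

Build the table forward from the leading diagonal:
D4: 96  96  96  96  96  96
D3: 366  462  558  654  750  846
D2: 514  880  1342  1900  2554  3304
D1: 319  833  1713  3055  4955  7509
a: 82  401  1234  2947  6002  10957

10957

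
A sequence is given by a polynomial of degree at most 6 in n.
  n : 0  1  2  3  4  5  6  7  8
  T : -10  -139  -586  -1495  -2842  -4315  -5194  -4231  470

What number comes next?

Δ: -129 , -447 , -909 , -1347 , -1473 , -879 , 963 , 4701
Δ²: -318 , -462 , -438 , -126 , 594 , 1842 , 3738
Δ³: -144 , 24 , 312 , 720 , 1248 , 1896
Δ⁴: 168 , 288 , 408 , 528 , 648
Δ⁵: 120 , 120 , 120 , 120
Constant fifth difference = 120, so extend:
648 + 120 = 768;  1896 + 768 = 2664;  3738 + 2664 = 6402;  4701 + 6402 = 11103;  470 + 11103 = 11573

11573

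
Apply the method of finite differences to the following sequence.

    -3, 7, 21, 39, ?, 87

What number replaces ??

61

Using the first 4 terms:
Δ: 10  14  18
Δ²: 4  4
Constant second difference = 4.
Extend forward: 18 + 4 = 22;  39 + 22 = 61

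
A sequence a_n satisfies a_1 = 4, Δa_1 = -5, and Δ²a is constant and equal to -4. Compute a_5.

-40

Build the table forward from the leading diagonal:
Δ²: -4, -4, -4, -4, -4
Δ: -5, -9, -13, -17, -21
a: 4, -1, -10, -23, -40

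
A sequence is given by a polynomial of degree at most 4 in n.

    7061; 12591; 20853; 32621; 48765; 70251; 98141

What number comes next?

133593

Δ: 5530, 8262, 11768, 16144, 21486, 27890
Δ²: 2732, 3506, 4376, 5342, 6404
Δ³: 774, 870, 966, 1062
Δ⁴: 96, 96, 96
Fourth differences constant at 96.
1062 + 96 = 1158;  6404 + 1158 = 7562;  27890 + 7562 = 35452;  98141 + 35452 = 133593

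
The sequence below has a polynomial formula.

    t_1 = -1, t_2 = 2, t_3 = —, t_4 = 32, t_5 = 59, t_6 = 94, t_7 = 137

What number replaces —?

13

Using the last 4 terms:
D1: 27, 35, 43
D2: 8, 8
Constant second difference = 8.
Extend backward: 27 − 8 = 19;  32 − 19 = 13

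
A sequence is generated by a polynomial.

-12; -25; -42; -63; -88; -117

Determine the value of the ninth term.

Δ: -13  -17  -21  -25  -29
Δ²: -4  -4  -4  -4
Second differences constant at -4.
-29 − 4 = -33;  -117 − 33 = -150
-33 − 4 = -37;  -150 − 37 = -187
-37 − 4 = -41;  -187 − 41 = -228

-228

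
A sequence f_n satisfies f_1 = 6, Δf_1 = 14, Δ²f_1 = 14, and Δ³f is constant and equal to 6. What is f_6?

276

Build the table forward from the leading diagonal:
D3: 6, 6, 6, 6, 6, 6
D2: 14, 20, 26, 32, 38, 44
D1: 14, 28, 48, 74, 106, 144
f: 6, 20, 48, 96, 170, 276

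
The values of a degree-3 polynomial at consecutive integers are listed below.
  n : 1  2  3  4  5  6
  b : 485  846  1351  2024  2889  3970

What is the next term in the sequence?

361, 505, 673, 865, 1081
144, 168, 192, 216
24, 24, 24
Constant third difference = 24, so extend:
216 + 24 = 240;  1081 + 240 = 1321;  3970 + 1321 = 5291

5291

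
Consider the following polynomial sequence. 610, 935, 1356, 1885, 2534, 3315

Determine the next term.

4240

D1: 325 , 421 , 529 , 649 , 781
D2: 96 , 108 , 120 , 132
D3: 12 , 12 , 12
Third differences constant at 12.
132 + 12 = 144;  781 + 144 = 925;  3315 + 925 = 4240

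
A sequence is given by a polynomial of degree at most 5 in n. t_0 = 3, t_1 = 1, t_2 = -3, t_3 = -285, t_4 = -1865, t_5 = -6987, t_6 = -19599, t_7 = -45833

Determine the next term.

First differences: -2 , -4 , -282 , -1580 , -5122 , -12612 , -26234
Second differences: -2 , -278 , -1298 , -3542 , -7490 , -13622
Third differences: -276 , -1020 , -2244 , -3948 , -6132
Fourth differences: -744 , -1224 , -1704 , -2184
Fifth differences: -480 , -480 , -480
The fifth differences are constant (-480).
-2184 − 480 = -2664;  -6132 − 2664 = -8796;  -13622 − 8796 = -22418;  -26234 − 22418 = -48652;  -45833 − 48652 = -94485

-94485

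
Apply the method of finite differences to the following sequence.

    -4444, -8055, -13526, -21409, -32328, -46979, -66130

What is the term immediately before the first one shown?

D1: -3611  -5471  -7883  -10919  -14651  -19151
D2: -1860  -2412  -3036  -3732  -4500
D3: -552  -624  -696  -768
D4: -72  -72  -72
The fourth differences are constant at -72.
Work back: -552 + 72 = -480;  -1860 + 480 = -1380;  -3611 + 1380 = -2231;  -4444 + 2231 = -2213

-2213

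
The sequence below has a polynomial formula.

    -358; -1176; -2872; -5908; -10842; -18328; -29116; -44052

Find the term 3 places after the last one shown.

-123648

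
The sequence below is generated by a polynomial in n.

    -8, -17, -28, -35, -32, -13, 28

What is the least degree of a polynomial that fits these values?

3

D1: -9, -11, -7, 3, 19, 41
D2: -2, 4, 10, 16, 22
D3: 6, 6, 6, 6
The third differences are constant, so the polynomial has degree 3.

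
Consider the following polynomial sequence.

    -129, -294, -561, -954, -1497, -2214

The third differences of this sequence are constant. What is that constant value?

D1: -165, -267, -393, -543, -717
D2: -102, -126, -150, -174
D3: -24, -24, -24

-24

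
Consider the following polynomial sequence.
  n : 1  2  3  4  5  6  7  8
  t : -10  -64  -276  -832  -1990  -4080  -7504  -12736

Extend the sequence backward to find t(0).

0

D1: -54, -212, -556, -1158, -2090, -3424, -5232
D2: -158, -344, -602, -932, -1334, -1808
D3: -186, -258, -330, -402, -474
D4: -72, -72, -72, -72
The fourth differences are constant at -72.
Work back: -186 + 72 = -114;  -158 + 114 = -44;  -54 + 44 = -10;  -10 + 10 = 0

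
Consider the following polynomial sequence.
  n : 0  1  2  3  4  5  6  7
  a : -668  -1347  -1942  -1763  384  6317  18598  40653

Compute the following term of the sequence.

76892

First differences: -679, -595, 179, 2147, 5933, 12281, 22055
Second differences: 84, 774, 1968, 3786, 6348, 9774
Third differences: 690, 1194, 1818, 2562, 3426
Fourth differences: 504, 624, 744, 864
Fifth differences: 120, 120, 120
Fifth differences constant at 120.
864 + 120 = 984;  3426 + 984 = 4410;  9774 + 4410 = 14184;  22055 + 14184 = 36239;  40653 + 36239 = 76892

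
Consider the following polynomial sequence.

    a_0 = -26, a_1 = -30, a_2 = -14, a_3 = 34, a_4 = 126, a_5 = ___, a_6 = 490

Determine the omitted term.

Using the first 5 terms:
D1: -4, 16, 48, 92
D2: 20, 32, 44
D3: 12, 12
Constant third difference = 12.
Extend forward: 44 + 12 = 56;  92 + 56 = 148;  126 + 148 = 274

274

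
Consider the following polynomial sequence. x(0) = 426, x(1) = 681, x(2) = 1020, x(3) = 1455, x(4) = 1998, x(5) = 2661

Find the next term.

3456

Δ: 255 , 339 , 435 , 543 , 663
Δ²: 84 , 96 , 108 , 120
Δ³: 12 , 12 , 12
Constant third difference = 12, so extend:
120 + 12 = 132;  663 + 132 = 795;  2661 + 795 = 3456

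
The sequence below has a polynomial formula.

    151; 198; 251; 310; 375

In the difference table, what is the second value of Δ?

53

D1: 47, 53, 59, 65
D2: 6, 6, 6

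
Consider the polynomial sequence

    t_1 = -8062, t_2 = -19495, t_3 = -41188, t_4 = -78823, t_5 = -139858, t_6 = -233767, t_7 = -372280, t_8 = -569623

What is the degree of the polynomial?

First differences: -11433, -21693, -37635, -61035, -93909, -138513, -197343
Second differences: -10260, -15942, -23400, -32874, -44604, -58830
Third differences: -5682, -7458, -9474, -11730, -14226
Fourth differences: -1776, -2016, -2256, -2496
Fifth differences: -240, -240, -240
The fifth differences are constant, so the polynomial has degree 5.

5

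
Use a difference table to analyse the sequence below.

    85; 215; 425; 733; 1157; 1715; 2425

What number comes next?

3305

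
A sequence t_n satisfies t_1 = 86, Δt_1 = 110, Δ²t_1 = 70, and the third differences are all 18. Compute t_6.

1516

Build the table forward from the leading diagonal:
Third differences: 18  18  18  18  18  18
Second differences: 70  88  106  124  142  160
First differences: 110  180  268  374  498  640
t: 86  196  376  644  1018  1516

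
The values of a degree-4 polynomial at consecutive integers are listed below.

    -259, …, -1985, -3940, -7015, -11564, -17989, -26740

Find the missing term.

-844

Using the last 6 terms:
Δ: -1955  -3075  -4549  -6425  -8751
Δ²: -1120  -1474  -1876  -2326
Δ³: -354  -402  -450
Δ⁴: -48  -48
Constant fourth difference = -48.
Extend backward: -354 + 48 = -306;  -1120 + 306 = -814;  -1955 + 814 = -1141;  -1985 + 1141 = -844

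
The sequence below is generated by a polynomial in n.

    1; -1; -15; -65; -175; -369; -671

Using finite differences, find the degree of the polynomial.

Δ: -2, -14, -50, -110, -194, -302
Δ²: -12, -36, -60, -84, -108
Δ³: -24, -24, -24, -24
The third differences are constant, so the polynomial has degree 3.

3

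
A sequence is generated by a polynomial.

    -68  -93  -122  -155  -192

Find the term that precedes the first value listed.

-25, -29, -33, -37
-4, -4, -4
The second differences are constant at -4.
Work back: -25 + 4 = -21;  -68 + 21 = -47

-47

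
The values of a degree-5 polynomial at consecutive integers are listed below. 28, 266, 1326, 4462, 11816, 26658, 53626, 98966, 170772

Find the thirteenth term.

First differences: 238, 1060, 3136, 7354, 14842, 26968, 45340, 71806
Second differences: 822, 2076, 4218, 7488, 12126, 18372, 26466
Third differences: 1254, 2142, 3270, 4638, 6246, 8094
Fourth differences: 888, 1128, 1368, 1608, 1848
Fifth differences: 240, 240, 240, 240
Fifth differences constant at 240.
1848 + 240 = 2088;  8094 + 2088 = 10182;  26466 + 10182 = 36648;  71806 + 36648 = 108454;  170772 + 108454 = 279226
2088 + 240 = 2328;  10182 + 2328 = 12510;  36648 + 12510 = 49158;  108454 + 49158 = 157612;  279226 + 157612 = 436838
2328 + 240 = 2568;  12510 + 2568 = 15078;  49158 + 15078 = 64236;  157612 + 64236 = 221848;  436838 + 221848 = 658686
2568 + 240 = 2808;  15078 + 2808 = 17886;  64236 + 17886 = 82122;  221848 + 82122 = 303970;  658686 + 303970 = 962656

962656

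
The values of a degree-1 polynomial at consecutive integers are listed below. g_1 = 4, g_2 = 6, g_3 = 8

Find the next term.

10

D1: 2, 2
First differences constant at 2.
8 + 2 = 10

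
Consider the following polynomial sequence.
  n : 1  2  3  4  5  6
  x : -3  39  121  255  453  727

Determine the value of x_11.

First differences: 42 , 82 , 134 , 198 , 274
Second differences: 40 , 52 , 64 , 76
Third differences: 12 , 12 , 12
Third differences constant at 12.
76 + 12 = 88;  274 + 88 = 362;  727 + 362 = 1089
88 + 12 = 100;  362 + 100 = 462;  1089 + 462 = 1551
100 + 12 = 112;  462 + 112 = 574;  1551 + 574 = 2125
112 + 12 = 124;  574 + 124 = 698;  2125 + 698 = 2823
124 + 12 = 136;  698 + 136 = 834;  2823 + 834 = 3657

3657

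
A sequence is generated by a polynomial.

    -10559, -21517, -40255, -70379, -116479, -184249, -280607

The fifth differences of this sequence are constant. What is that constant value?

-120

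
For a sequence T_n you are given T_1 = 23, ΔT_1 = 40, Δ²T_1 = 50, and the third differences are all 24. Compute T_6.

963

Build the table forward from the leading diagonal:
D3: 24  24  24  24  24  24
D2: 50  74  98  122  146  170
D1: 40  90  164  262  384  530
T: 23  63  153  317  579  963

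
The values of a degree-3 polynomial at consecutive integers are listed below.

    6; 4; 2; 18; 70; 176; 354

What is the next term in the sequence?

622

D1: -2  -2  16  52  106  178
D2: 0  18  36  54  72
D3: 18  18  18  18
Constant third difference = 18, so extend:
72 + 18 = 90;  178 + 90 = 268;  354 + 268 = 622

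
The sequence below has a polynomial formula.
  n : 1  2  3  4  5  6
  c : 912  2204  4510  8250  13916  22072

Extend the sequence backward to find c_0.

286

1292  2306  3740  5666  8156
1014  1434  1926  2490
420  492  564
72  72
The fourth differences are constant at 72.
Work back: 420 − 72 = 348;  1014 − 348 = 666;  1292 − 666 = 626;  912 − 626 = 286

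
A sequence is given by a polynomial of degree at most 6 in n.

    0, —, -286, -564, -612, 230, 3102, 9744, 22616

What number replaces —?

Using the last 7 terms:
-278, -48, 842, 2872, 6642, 12872
230, 890, 2030, 3770, 6230
660, 1140, 1740, 2460
480, 600, 720
120, 120
Constant fifth difference = 120.
Extend backward: 480 − 120 = 360;  660 − 360 = 300;  230 − 300 = -70;  -278 + 70 = -208;  -286 + 208 = -78

-78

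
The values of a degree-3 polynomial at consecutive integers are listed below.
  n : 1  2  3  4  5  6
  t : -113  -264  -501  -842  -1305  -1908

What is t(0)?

-30

-151, -237, -341, -463, -603
-86, -104, -122, -140
-18, -18, -18
The third differences are constant at -18.
Work back: -86 + 18 = -68;  -151 + 68 = -83;  -113 + 83 = -30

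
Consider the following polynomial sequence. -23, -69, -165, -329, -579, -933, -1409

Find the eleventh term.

-46, -96, -164, -250, -354, -476
-50, -68, -86, -104, -122
-18, -18, -18, -18
Constant third difference = -18, so extend:
-122 − 18 = -140;  -476 − 140 = -616;  -1409 − 616 = -2025
-140 − 18 = -158;  -616 − 158 = -774;  -2025 − 774 = -2799
-158 − 18 = -176;  -774 − 176 = -950;  -2799 − 950 = -3749
-176 − 18 = -194;  -950 − 194 = -1144;  -3749 − 1144 = -4893

-4893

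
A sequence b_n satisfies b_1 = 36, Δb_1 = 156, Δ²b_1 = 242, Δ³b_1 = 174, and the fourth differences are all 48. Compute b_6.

Build the table forward from the leading diagonal:
Δ⁴: 48, 48, 48, 48, 48, 48
Δ³: 174, 222, 270, 318, 366, 414
Δ²: 242, 416, 638, 908, 1226, 1592
Δ: 156, 398, 814, 1452, 2360, 3586
b: 36, 192, 590, 1404, 2856, 5216

5216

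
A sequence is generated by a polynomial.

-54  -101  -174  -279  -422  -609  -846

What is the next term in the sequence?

-47  -73  -105  -143  -187  -237
-26  -32  -38  -44  -50
-6  -6  -6  -6
Third differences constant at -6.
-50 − 6 = -56;  -237 − 56 = -293;  -846 − 293 = -1139

-1139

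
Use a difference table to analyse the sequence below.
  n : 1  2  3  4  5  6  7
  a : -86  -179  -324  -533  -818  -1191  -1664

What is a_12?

-5949

Δ: -93  -145  -209  -285  -373  -473
Δ²: -52  -64  -76  -88  -100
Δ³: -12  -12  -12  -12
Constant third difference = -12, so extend:
-100 − 12 = -112;  -473 − 112 = -585;  -1664 − 585 = -2249
-112 − 12 = -124;  -585 − 124 = -709;  -2249 − 709 = -2958
-124 − 12 = -136;  -709 − 136 = -845;  -2958 − 845 = -3803
-136 − 12 = -148;  -845 − 148 = -993;  -3803 − 993 = -4796
-148 − 12 = -160;  -993 − 160 = -1153;  -4796 − 1153 = -5949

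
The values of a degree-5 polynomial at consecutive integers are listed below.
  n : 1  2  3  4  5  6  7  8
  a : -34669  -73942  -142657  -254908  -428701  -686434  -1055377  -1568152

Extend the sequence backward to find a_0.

D1: -39273, -68715, -112251, -173793, -257733, -368943, -512775
D2: -29442, -43536, -61542, -83940, -111210, -143832
D3: -14094, -18006, -22398, -27270, -32622
D4: -3912, -4392, -4872, -5352
D5: -480, -480, -480
The fifth differences are constant at -480.
Work back: -3912 + 480 = -3432;  -14094 + 3432 = -10662;  -29442 + 10662 = -18780;  -39273 + 18780 = -20493;  -34669 + 20493 = -14176

-14176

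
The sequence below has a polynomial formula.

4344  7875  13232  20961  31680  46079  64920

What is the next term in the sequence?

3531 , 5357 , 7729 , 10719 , 14399 , 18841
1826 , 2372 , 2990 , 3680 , 4442
546 , 618 , 690 , 762
72 , 72 , 72
Constant fourth difference = 72, so extend:
762 + 72 = 834;  4442 + 834 = 5276;  18841 + 5276 = 24117;  64920 + 24117 = 89037

89037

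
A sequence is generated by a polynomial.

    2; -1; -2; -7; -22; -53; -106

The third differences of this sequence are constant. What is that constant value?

-6

D1: -3, -1, -5, -15, -31, -53
D2: 2, -4, -10, -16, -22
D3: -6, -6, -6, -6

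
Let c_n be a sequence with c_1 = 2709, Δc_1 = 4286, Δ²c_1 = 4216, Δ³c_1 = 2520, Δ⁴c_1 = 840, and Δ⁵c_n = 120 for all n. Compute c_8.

241367

Build the table forward from the leading diagonal:
Fifth differences: 120  120  120  120  120  120  120  120
Fourth differences: 840  960  1080  1200  1320  1440  1560  1680
Third differences: 2520  3360  4320  5400  6600  7920  9360  10920
Second differences: 4216  6736  10096  14416  19816  26416  34336  43696
First differences: 4286  8502  15238  25334  39750  59566  85982  120318
c: 2709  6995  15497  30735  56069  95819  155385  241367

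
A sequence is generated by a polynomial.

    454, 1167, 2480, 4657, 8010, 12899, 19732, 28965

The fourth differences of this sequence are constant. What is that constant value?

First differences: 713, 1313, 2177, 3353, 4889, 6833, 9233
Second differences: 600, 864, 1176, 1536, 1944, 2400
Third differences: 264, 312, 360, 408, 456
Fourth differences: 48, 48, 48, 48

48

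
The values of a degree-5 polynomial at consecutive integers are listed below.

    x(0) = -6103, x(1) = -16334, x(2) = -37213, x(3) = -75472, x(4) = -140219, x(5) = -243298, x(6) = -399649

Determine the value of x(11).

-10231 , -20879 , -38259 , -64747 , -103079 , -156351
-10648 , -17380 , -26488 , -38332 , -53272
-6732 , -9108 , -11844 , -14940
-2376 , -2736 , -3096
-360 , -360
Fifth differences constant at -360.
-3096 − 360 = -3456;  -14940 − 3456 = -18396;  -53272 − 18396 = -71668;  -156351 − 71668 = -228019;  -399649 − 228019 = -627668
-3456 − 360 = -3816;  -18396 − 3816 = -22212;  -71668 − 22212 = -93880;  -228019 − 93880 = -321899;  -627668 − 321899 = -949567
-3816 − 360 = -4176;  -22212 − 4176 = -26388;  -93880 − 26388 = -120268;  -321899 − 120268 = -442167;  -949567 − 442167 = -1391734
-4176 − 360 = -4536;  -26388 − 4536 = -30924;  -120268 − 30924 = -151192;  -442167 − 151192 = -593359;  -1391734 − 593359 = -1985093
-4536 − 360 = -4896;  -30924 − 4896 = -35820;  -151192 − 35820 = -187012;  -593359 − 187012 = -780371;  -1985093 − 780371 = -2765464

-2765464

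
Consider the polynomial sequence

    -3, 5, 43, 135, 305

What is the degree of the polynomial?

D1: 8, 38, 92, 170
D2: 30, 54, 78
D3: 24, 24
The third differences are constant, so the polynomial has degree 3.

3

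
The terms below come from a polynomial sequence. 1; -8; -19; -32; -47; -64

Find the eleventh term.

-179

First differences: -9, -11, -13, -15, -17
Second differences: -2, -2, -2, -2
Constant second difference = -2, so extend:
-17 − 2 = -19;  -64 − 19 = -83
-19 − 2 = -21;  -83 − 21 = -104
-21 − 2 = -23;  -104 − 23 = -127
-23 − 2 = -25;  -127 − 25 = -152
-25 − 2 = -27;  -152 − 27 = -179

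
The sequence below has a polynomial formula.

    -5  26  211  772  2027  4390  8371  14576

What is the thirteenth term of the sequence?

Δ: 31  185  561  1255  2363  3981  6205
Δ²: 154  376  694  1108  1618  2224
Δ³: 222  318  414  510  606
Δ⁴: 96  96  96  96
Fourth differences constant at 96.
606 + 96 = 702;  2224 + 702 = 2926;  6205 + 2926 = 9131;  14576 + 9131 = 23707
702 + 96 = 798;  2926 + 798 = 3724;  9131 + 3724 = 12855;  23707 + 12855 = 36562
798 + 96 = 894;  3724 + 894 = 4618;  12855 + 4618 = 17473;  36562 + 17473 = 54035
894 + 96 = 990;  4618 + 990 = 5608;  17473 + 5608 = 23081;  54035 + 23081 = 77116
990 + 96 = 1086;  5608 + 1086 = 6694;  23081 + 6694 = 29775;  77116 + 29775 = 106891

106891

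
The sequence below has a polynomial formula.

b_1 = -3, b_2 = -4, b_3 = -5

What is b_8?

Δ: -1  -1
First differences constant at -1.
-5 − 1 = -6
-6 − 1 = -7
-7 − 1 = -8
-8 − 1 = -9
-9 − 1 = -10

-10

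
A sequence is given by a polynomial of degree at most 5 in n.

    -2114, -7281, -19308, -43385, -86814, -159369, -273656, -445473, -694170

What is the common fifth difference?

-360

Δ: -5167, -12027, -24077, -43429, -72555, -114287, -171817, -248697
Δ²: -6860, -12050, -19352, -29126, -41732, -57530, -76880
Δ³: -5190, -7302, -9774, -12606, -15798, -19350
Δ⁴: -2112, -2472, -2832, -3192, -3552
Δ⁵: -360, -360, -360, -360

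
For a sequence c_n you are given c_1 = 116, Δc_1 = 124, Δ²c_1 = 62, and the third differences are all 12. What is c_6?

Build the table forward from the leading diagonal:
Δ³: 12, 12, 12, 12, 12, 12
Δ²: 62, 74, 86, 98, 110, 122
Δ: 124, 186, 260, 346, 444, 554
c: 116, 240, 426, 686, 1032, 1476

1476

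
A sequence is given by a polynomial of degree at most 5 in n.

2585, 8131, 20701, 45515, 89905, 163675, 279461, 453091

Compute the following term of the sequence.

703945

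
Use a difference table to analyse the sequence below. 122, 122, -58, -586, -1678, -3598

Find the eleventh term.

D1: 0 , -180 , -528 , -1092 , -1920
D2: -180 , -348 , -564 , -828
D3: -168 , -216 , -264
D4: -48 , -48
The fourth differences are constant (-48).
-264 − 48 = -312;  -828 − 312 = -1140;  -1920 − 1140 = -3060;  -3598 − 3060 = -6658
-312 − 48 = -360;  -1140 − 360 = -1500;  -3060 − 1500 = -4560;  -6658 − 4560 = -11218
-360 − 48 = -408;  -1500 − 408 = -1908;  -4560 − 1908 = -6468;  -11218 − 6468 = -17686
-408 − 48 = -456;  -1908 − 456 = -2364;  -6468 − 2364 = -8832;  -17686 − 8832 = -26518
-456 − 48 = -504;  -2364 − 504 = -2868;  -8832 − 2868 = -11700;  -26518 − 11700 = -38218

-38218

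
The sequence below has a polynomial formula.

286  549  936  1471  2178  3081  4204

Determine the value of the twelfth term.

13959

First differences: 263, 387, 535, 707, 903, 1123
Second differences: 124, 148, 172, 196, 220
Third differences: 24, 24, 24, 24
Third differences constant at 24.
220 + 24 = 244;  1123 + 244 = 1367;  4204 + 1367 = 5571
244 + 24 = 268;  1367 + 268 = 1635;  5571 + 1635 = 7206
268 + 24 = 292;  1635 + 292 = 1927;  7206 + 1927 = 9133
292 + 24 = 316;  1927 + 316 = 2243;  9133 + 2243 = 11376
316 + 24 = 340;  2243 + 340 = 2583;  11376 + 2583 = 13959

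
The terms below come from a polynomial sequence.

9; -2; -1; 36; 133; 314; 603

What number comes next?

D1: -11, 1, 37, 97, 181, 289
D2: 12, 36, 60, 84, 108
D3: 24, 24, 24, 24
The third differences are constant (24).
108 + 24 = 132;  289 + 132 = 421;  603 + 421 = 1024

1024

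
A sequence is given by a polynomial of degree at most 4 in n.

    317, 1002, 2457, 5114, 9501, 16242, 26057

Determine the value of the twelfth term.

153162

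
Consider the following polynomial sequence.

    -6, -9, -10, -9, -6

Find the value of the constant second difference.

2

First differences: -3, -1, 1, 3
Second differences: 2, 2, 2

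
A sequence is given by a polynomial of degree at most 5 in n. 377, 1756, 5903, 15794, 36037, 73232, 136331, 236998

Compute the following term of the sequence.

D1: 1379  4147  9891  20243  37195  63099  100667
D2: 2768  5744  10352  16952  25904  37568
D3: 2976  4608  6600  8952  11664
D4: 1632  1992  2352  2712
D5: 360  360  360
The fifth differences are constant (360).
2712 + 360 = 3072;  11664 + 3072 = 14736;  37568 + 14736 = 52304;  100667 + 52304 = 152971;  236998 + 152971 = 389969

389969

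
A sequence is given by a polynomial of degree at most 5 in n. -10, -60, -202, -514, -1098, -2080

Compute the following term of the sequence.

-3610

-50 , -142 , -312 , -584 , -982
-92 , -170 , -272 , -398
-78 , -102 , -126
-24 , -24
Fourth differences constant at -24.
-126 − 24 = -150;  -398 − 150 = -548;  -982 − 548 = -1530;  -2080 − 1530 = -3610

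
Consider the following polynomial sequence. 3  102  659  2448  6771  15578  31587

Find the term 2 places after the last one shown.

100643

Δ: 99, 557, 1789, 4323, 8807, 16009
Δ²: 458, 1232, 2534, 4484, 7202
Δ³: 774, 1302, 1950, 2718
Δ⁴: 528, 648, 768
Δ⁵: 120, 120
The fifth differences are constant (120).
768 + 120 = 888;  2718 + 888 = 3606;  7202 + 3606 = 10808;  16009 + 10808 = 26817;  31587 + 26817 = 58404
888 + 120 = 1008;  3606 + 1008 = 4614;  10808 + 4614 = 15422;  26817 + 15422 = 42239;  58404 + 42239 = 100643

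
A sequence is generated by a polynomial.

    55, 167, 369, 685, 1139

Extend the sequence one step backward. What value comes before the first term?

9

First differences: 112  202  316  454
Second differences: 90  114  138
Third differences: 24  24
The third differences are constant at 24.
Work back: 90 − 24 = 66;  112 − 66 = 46;  55 − 46 = 9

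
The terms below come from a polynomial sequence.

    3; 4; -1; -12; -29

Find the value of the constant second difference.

-6

D1: 1, -5, -11, -17
D2: -6, -6, -6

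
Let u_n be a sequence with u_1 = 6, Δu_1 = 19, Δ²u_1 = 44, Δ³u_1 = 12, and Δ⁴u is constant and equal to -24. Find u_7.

Build the table forward from the leading diagonal:
D4: -24  -24  -24  -24  -24  -24  -24
D3: 12  -12  -36  -60  -84  -108  -132
D2: 44  56  44  8  -52  -136  -244
D1: 19  63  119  163  171  119  -17
u: 6  25  88  207  370  541  660

660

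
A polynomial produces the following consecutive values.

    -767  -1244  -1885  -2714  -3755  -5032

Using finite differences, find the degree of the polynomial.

Δ: -477, -641, -829, -1041, -1277
Δ²: -164, -188, -212, -236
Δ³: -24, -24, -24
The third differences are constant, so the polynomial has degree 3.

3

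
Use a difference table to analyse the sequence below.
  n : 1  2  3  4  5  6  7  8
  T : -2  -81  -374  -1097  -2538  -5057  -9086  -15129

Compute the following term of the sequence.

-23762

-79  -293  -723  -1441  -2519  -4029  -6043
-214  -430  -718  -1078  -1510  -2014
-216  -288  -360  -432  -504
-72  -72  -72  -72
The fourth differences are constant (-72).
-504 − 72 = -576;  -2014 − 576 = -2590;  -6043 − 2590 = -8633;  -15129 − 8633 = -23762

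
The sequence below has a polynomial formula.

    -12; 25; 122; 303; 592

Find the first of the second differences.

Δ: 37, 97, 181, 289
Δ²: 60, 84, 108
Δ³: 24, 24

60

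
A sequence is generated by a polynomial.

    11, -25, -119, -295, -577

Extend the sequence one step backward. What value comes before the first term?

13

-36, -94, -176, -282
-58, -82, -106
-24, -24
The third differences are constant at -24.
Work back: -58 + 24 = -34;  -36 + 34 = -2;  11 + 2 = 13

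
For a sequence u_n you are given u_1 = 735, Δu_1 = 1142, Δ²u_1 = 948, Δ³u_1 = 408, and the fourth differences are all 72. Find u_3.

3967

Build the table forward from the leading diagonal:
Δ⁴: 72, 72, 72
Δ³: 408, 480, 552
Δ²: 948, 1356, 1836
Δ: 1142, 2090, 3446
u: 735, 1877, 3967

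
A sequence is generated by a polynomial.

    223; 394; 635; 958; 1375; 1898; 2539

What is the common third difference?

12

First differences: 171, 241, 323, 417, 523, 641
Second differences: 70, 82, 94, 106, 118
Third differences: 12, 12, 12, 12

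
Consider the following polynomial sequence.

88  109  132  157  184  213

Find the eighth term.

277

Δ: 21, 23, 25, 27, 29
Δ²: 2, 2, 2, 2
Second differences constant at 2.
29 + 2 = 31;  213 + 31 = 244
31 + 2 = 33;  244 + 33 = 277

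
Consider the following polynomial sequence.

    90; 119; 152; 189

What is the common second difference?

D1: 29, 33, 37
D2: 4, 4

4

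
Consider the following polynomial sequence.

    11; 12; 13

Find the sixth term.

16

First differences: 1  1
Constant first difference = 1, so extend:
13 + 1 = 14
14 + 1 = 15
15 + 1 = 16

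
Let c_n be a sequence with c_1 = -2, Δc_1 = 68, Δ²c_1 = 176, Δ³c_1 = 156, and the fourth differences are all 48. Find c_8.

11310

Build the table forward from the leading diagonal:
Fourth differences: 48, 48, 48, 48, 48, 48, 48, 48
Third differences: 156, 204, 252, 300, 348, 396, 444, 492
Second differences: 176, 332, 536, 788, 1088, 1436, 1832, 2276
First differences: 68, 244, 576, 1112, 1900, 2988, 4424, 6256
c: -2, 66, 310, 886, 1998, 3898, 6886, 11310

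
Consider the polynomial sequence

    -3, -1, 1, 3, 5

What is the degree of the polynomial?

First differences: 2, 2, 2, 2
The first differences are constant, so the polynomial has degree 1.

1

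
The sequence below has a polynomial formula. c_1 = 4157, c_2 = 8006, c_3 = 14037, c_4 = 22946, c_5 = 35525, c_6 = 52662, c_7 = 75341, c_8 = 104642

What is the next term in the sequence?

141741

3849  6031  8909  12579  17137  22679  29301
2182  2878  3670  4558  5542  6622
696  792  888  984  1080
96  96  96  96
The fourth differences are constant (96).
1080 + 96 = 1176;  6622 + 1176 = 7798;  29301 + 7798 = 37099;  104642 + 37099 = 141741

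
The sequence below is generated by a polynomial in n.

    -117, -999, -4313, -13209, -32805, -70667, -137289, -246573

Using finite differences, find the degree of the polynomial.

5

Δ: -882, -3314, -8896, -19596, -37862, -66622, -109284
Δ²: -2432, -5582, -10700, -18266, -28760, -42662
Δ³: -3150, -5118, -7566, -10494, -13902
Δ⁴: -1968, -2448, -2928, -3408
Δ⁵: -480, -480, -480
The fifth differences are constant, so the polynomial has degree 5.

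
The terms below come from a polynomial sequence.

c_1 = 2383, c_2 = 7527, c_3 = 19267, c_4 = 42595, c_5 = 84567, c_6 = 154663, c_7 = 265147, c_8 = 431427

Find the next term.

672415

D1: 5144  11740  23328  41972  70096  110484  166280
D2: 6596  11588  18644  28124  40388  55796
D3: 4992  7056  9480  12264  15408
D4: 2064  2424  2784  3144
D5: 360  360  360
Fifth differences constant at 360.
3144 + 360 = 3504;  15408 + 3504 = 18912;  55796 + 18912 = 74708;  166280 + 74708 = 240988;  431427 + 240988 = 672415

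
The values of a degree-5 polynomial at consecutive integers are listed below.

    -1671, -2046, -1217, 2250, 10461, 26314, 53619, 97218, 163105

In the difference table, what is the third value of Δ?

3467

First differences: -375, 829, 3467, 8211, 15853, 27305, 43599, 65887
Second differences: 1204, 2638, 4744, 7642, 11452, 16294, 22288
Third differences: 1434, 2106, 2898, 3810, 4842, 5994
Fourth differences: 672, 792, 912, 1032, 1152
Fifth differences: 120, 120, 120, 120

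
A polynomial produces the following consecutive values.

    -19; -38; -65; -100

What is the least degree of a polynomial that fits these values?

2

D1: -19, -27, -35
D2: -8, -8
The second differences are constant, so the polynomial has degree 2.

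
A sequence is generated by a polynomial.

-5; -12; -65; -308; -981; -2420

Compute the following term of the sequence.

-5057

First differences: -7, -53, -243, -673, -1439
Second differences: -46, -190, -430, -766
Third differences: -144, -240, -336
Fourth differences: -96, -96
Fourth differences constant at -96.
-336 − 96 = -432;  -766 − 432 = -1198;  -1439 − 1198 = -2637;  -2420 − 2637 = -5057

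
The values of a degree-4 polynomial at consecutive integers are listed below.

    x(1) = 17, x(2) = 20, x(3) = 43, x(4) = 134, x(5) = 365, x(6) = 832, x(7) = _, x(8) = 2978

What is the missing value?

1655

Using the first 6 terms:
D1: 3  23  91  231  467
D2: 20  68  140  236
D3: 48  72  96
D4: 24  24
Constant fourth difference = 24.
Extend forward: 96 + 24 = 120;  236 + 120 = 356;  467 + 356 = 823;  832 + 823 = 1655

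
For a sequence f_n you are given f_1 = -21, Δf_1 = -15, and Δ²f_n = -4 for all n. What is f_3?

-55

Build the table forward from the leading diagonal:
Second differences: -4, -4, -4
First differences: -15, -19, -23
f: -21, -36, -55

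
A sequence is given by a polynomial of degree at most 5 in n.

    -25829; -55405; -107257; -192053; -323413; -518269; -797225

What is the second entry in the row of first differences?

-51852

Δ: -29576, -51852, -84796, -131360, -194856, -278956
Δ²: -22276, -32944, -46564, -63496, -84100
Δ³: -10668, -13620, -16932, -20604
Δ⁴: -2952, -3312, -3672
Δ⁵: -360, -360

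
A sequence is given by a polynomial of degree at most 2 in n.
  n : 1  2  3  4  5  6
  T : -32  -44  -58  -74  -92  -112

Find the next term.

D1: -12 , -14 , -16 , -18 , -20
D2: -2 , -2 , -2 , -2
Second differences constant at -2.
-20 − 2 = -22;  -112 − 22 = -134

-134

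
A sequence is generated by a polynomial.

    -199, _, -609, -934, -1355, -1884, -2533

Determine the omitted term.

Using the last 5 terms:
First differences: -325  -421  -529  -649
Second differences: -96  -108  -120
Third differences: -12  -12
Constant third difference = -12.
Extend backward: -96 + 12 = -84;  -325 + 84 = -241;  -609 + 241 = -368

-368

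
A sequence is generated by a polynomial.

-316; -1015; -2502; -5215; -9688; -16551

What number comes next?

-26530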